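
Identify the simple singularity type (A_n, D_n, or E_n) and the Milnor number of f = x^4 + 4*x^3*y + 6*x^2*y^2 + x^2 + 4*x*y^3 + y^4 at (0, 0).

Type A_3, Milnor number mu = 3.

The Hessian of f at 0 has rank 1. Corank 1: A-series; mu = 3 gives A_3.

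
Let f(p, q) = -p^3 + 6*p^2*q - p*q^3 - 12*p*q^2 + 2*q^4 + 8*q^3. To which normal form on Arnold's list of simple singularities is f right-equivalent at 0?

E_7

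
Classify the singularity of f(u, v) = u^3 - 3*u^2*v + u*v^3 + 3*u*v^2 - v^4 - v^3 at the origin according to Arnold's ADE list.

E_{7}

The Hessian of f at 0 has rank 0. Corank 2; j^3 = (u - v)^3 is a perfect cube, so E-series; the 4-jet and mu = 7 give E_7.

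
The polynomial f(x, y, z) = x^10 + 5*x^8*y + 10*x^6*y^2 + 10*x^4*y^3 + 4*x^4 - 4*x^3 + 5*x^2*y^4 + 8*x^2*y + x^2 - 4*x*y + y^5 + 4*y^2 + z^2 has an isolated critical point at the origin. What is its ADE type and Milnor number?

Type A_4, Milnor number mu = 4.

The Hessian of f at 0 is [[2, -4, 0], [-4, 8, 0], [0, 0, 2]] with rank 2, so corank 1. A Groebner basis of the Jacobian ideal J(f) in C{x,y,z} is {-x/64 + y^3 + y^2/8 + y/32, x^2 - x/2 + y, x*y - x/8 - y^2 + y/4, z}; counting standard monomials gives mu = 4. Corank 1: A-series; mu = 4 gives A_4.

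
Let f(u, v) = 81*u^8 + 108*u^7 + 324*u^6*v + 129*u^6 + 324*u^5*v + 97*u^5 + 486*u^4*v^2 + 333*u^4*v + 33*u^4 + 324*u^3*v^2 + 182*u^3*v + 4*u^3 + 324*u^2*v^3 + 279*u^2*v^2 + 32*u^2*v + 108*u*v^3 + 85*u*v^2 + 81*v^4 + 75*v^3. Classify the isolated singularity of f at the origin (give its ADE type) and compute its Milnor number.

The Hessian of f at 0 is [[0, 0], [0, 0]] with rank 0, so corank 2. A Groebner basis of the Jacobian ideal J(f) in C{u,v} is {u*v^2 - 20*u*v/123 - 50*v^2/123, 8*u*v/123 + v^3 + 20*v^2/123, u^2 + 614*u*v/123 + 3065*v^2/492}; counting standard monomials gives mu = 5. Corank 2; j^3 = (u + 3*v)*(2*u + 5*v)^2 has shape L^2 M (L != M), so D-series; mu = 5 gives D_5.

Type D_{5}, Milnor number mu = 5.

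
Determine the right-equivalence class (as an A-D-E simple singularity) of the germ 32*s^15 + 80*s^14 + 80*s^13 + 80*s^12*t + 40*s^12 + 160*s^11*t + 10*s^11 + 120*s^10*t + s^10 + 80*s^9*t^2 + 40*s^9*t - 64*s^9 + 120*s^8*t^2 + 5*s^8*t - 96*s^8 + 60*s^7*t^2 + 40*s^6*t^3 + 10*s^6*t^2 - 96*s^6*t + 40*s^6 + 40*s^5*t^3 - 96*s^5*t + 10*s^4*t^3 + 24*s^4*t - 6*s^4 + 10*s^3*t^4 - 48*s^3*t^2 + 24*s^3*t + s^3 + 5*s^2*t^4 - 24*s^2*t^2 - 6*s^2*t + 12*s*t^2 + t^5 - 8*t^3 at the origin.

The Hessian of f at 0 is [[0, 0], [0, 0]] with rank 0, so corank 2. A Groebner basis of the Jacobian ideal J(f) in C{s,t} is {-s^2/192 + s*t^3 + s*t^2/12 + s*t/48 - t^3/6 - t^2/48, t^4, s^3 - s^2/2 - 4*s*t^2 + 2*s*t - 2*t^2, s^2*t - s^2/12 - 8*s*t^2/3 + s*t/3 + 4*t^3/3 - t^2/3}; counting standard monomials gives mu = 8. Corank 2; j^3 = (s - 2*t)^3 is a perfect cube, so E-series; the 5-jet and mu = 8 give E_8.

E_{8}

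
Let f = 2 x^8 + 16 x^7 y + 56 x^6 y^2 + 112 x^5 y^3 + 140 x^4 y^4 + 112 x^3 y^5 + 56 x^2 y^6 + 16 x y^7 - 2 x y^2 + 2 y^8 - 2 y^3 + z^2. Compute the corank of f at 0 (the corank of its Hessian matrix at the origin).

The Hessian at 0 is [[0, 0, 0], [0, 0, 0], [0, 0, 2]] of rank 1; hence corank 2.

2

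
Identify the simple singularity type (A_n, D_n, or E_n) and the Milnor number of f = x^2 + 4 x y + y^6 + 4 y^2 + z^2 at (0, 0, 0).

Type A_5, Milnor number mu = 5.

The Hessian of f at 0 has rank 2. Corank 1: A-series; mu = 5 gives A_5.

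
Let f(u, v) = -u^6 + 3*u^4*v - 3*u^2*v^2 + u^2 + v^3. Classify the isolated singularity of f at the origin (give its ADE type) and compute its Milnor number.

The Hessian of f at 0 has rank 1. Corank 1: A-series; mu = 2 gives A_2.

Type A_2, Milnor number mu = 2.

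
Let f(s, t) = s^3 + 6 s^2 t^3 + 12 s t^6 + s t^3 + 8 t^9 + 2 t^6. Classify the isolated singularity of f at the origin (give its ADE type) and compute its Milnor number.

Type E7, Milnor number mu = 7.

The Hessian of f at 0 has rank 0. Corank 2; j^3 = s^3 is a perfect cube, so E-series; the 4-jet and mu = 7 give E_7.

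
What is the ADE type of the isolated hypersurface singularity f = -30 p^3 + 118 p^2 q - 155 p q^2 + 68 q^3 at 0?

D_{4}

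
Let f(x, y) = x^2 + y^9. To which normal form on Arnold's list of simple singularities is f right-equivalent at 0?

A8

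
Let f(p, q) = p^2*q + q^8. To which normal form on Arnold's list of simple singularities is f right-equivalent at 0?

D_9

The Hessian of f at 0 has rank 0. Corank 2; j^3 = p^2*q has shape L^2 M (L != M), so D-series; mu = 9 gives D_9.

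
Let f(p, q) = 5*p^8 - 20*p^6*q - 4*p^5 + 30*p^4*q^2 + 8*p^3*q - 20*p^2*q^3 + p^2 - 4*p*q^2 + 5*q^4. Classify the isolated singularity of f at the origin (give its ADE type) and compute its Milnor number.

Type A_{3}, Milnor number mu = 3.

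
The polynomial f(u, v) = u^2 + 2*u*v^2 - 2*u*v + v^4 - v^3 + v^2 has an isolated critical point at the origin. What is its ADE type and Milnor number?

Type A_{2}, Milnor number mu = 2.

The Hessian of f at 0 is [[2, -2], [-2, 2]] with rank 1, so corank 1. A Groebner basis of the Jacobian ideal J(f) in C{u,v} is {v^2, u - v}; counting standard monomials gives mu = 2. Corank 1: A-series; mu = 2 gives A_2.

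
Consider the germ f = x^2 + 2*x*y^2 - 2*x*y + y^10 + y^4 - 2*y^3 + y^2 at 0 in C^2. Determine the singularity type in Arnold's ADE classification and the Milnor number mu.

Type A9, Milnor number mu = 9.

The Hessian of f at 0 has rank 1. Corank 1: A-series; mu = 9 gives A_9.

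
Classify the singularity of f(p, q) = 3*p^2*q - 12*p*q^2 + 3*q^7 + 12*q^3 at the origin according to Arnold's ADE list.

The Hessian of f at 0 has rank 0. Corank 2; j^3 = 3*q*(p - 2*q)^2 has shape L^2 M (L != M), so D-series; mu = 8 gives D_8.

D_8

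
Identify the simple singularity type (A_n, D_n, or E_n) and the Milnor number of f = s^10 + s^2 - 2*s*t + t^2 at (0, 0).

Type A_{9}, Milnor number mu = 9.

The Hessian of f at 0 has rank 1. Corank 1: A-series; mu = 9 gives A_9.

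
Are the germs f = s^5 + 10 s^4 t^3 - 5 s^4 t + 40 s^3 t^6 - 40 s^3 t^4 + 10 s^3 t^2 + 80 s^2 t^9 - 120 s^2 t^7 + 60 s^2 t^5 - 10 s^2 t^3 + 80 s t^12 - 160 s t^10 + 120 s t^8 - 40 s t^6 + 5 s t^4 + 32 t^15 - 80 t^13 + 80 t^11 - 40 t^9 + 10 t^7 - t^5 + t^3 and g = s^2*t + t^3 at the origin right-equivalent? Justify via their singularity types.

No.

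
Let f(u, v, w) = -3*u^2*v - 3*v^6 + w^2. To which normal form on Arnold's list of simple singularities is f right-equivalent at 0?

D_7

The Hessian of f at 0 has rank 1. Corank 2; j^3 = -3*u^2*v has shape L^2 M (L != M), so D-series; mu = 7 gives D_7.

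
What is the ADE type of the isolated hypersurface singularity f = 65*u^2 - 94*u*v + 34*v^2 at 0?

A1

The Hessian of f at 0 is [[130, -94], [-94, 68]] with rank 2, so corank 0. A Groebner basis of the Jacobian ideal J(f) in C{u,v} is {u, v}; counting standard monomials gives mu = 1. Corank 0: nondegenerate Morse point, so A_1.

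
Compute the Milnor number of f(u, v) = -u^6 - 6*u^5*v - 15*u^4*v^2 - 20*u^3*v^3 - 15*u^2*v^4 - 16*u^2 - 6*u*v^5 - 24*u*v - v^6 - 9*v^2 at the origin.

5

The Hessian of f at 0 is [[-32, -24], [-24, -18]] with rank 1, so corank 1. A Groebner basis of the Jacobian ideal J(f) in C{u,v} is {v^5, u + 3*v/4}; counting standard monomials gives mu = 5. Corank 1: A-series; mu = 5 gives A_5.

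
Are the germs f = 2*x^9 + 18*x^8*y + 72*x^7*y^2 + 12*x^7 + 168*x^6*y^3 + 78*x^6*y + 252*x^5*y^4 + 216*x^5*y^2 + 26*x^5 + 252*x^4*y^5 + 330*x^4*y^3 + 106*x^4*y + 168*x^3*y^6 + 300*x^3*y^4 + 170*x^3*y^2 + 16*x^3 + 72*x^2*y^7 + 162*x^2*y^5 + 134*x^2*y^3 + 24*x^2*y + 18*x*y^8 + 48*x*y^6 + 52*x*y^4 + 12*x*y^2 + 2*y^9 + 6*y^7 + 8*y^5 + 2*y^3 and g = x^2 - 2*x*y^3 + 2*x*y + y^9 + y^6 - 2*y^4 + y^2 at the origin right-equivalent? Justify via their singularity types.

No.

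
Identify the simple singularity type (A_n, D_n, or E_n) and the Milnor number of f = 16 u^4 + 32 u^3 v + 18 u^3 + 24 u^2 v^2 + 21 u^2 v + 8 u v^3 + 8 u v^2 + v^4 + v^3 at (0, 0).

The Hessian of f at 0 is [[0, 0], [0, 0]] with rank 0, so corank 2. A Groebner basis of the Jacobian ideal J(f) in C{u,v} is {u*v^2 + 27*u*v/8 + 9*v^2/8, -81*u*v/8 + v^3 - 27*v^2/8, u^2 + 5*u*v/6 + v^2/6}; counting standard monomials gives mu = 5. Corank 2; j^3 = (2*u + v)*(3*u + v)^2 has shape L^2 M (L != M), so D-series; mu = 5 gives D_5.

Type D_{5}, Milnor number mu = 5.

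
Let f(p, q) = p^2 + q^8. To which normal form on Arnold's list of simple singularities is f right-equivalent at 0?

A_{7}

The Hessian of f at 0 has rank 1. Corank 1: A-series; mu = 7 gives A_7.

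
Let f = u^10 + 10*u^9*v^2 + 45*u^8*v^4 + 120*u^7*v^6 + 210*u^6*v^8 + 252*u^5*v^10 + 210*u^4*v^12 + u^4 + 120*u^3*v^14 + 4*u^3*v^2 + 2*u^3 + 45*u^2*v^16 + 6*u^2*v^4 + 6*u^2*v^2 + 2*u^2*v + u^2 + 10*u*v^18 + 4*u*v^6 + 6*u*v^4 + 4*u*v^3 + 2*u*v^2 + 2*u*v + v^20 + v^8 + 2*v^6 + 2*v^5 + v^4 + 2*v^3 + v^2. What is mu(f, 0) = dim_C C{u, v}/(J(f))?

9

The Hessian of f at 0 has rank 1. Corank 1: A-series; mu = 9 gives A_9.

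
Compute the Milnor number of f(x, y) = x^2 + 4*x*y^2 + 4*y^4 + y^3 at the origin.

2

The Hessian of f at 0 has rank 1. Corank 1: A-series; mu = 2 gives A_2.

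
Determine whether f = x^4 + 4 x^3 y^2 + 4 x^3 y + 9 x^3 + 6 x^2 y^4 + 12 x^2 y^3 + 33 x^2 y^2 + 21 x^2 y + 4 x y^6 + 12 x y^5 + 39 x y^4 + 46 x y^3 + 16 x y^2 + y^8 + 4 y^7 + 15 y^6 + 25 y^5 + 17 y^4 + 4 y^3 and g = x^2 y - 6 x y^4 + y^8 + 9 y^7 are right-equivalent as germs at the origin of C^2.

No.

The Hessian of f at 0 is [[0, 0], [0, 0]] with rank 0, so corank 2. A Groebner basis of the Jacobian ideal J(f) in C{x,y} is {x*y^2 - 54*x*y/77 - 36*y^2/77, 81*x*y/77 + y^3 + 54*y^2/77, x^2 + 304*x*y/231 + 100*y^2/231}; counting standard monomials gives mu = 5. Corank 2; j^3 = (x + y)*(3*x + 2*y)^2 has shape L^2 M (L != M), so D-series; mu = 5 gives D_5. The Hessian of g at 0 is [[0, 0], [0, 0]] with rank 0, so corank 2. A Groebner basis of the Jacobian ideal J(g) in C{x,y} is {x^2*y^2, -8*x^2*y/27 - x^2/3 + x*y^3, -x*y/3 + y^4, x^3}; counting standard monomials gives mu = 9. Corank 2; j^3 = x^2*y has shape L^2 M (L != M), so D-series; mu = 9 gives D_9. f is D_5 but g is D_9, hence not right-equivalent.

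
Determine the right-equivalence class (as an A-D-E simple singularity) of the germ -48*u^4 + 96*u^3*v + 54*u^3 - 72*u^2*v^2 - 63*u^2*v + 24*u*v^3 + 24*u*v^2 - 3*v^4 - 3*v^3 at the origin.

D_{5}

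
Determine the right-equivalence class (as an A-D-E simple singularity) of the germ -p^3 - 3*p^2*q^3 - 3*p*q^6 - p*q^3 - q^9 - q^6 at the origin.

The Hessian of f at 0 has rank 0. Corank 2; j^3 = -p^3 is a perfect cube, so E-series; the 4-jet and mu = 7 give E_7.

E_7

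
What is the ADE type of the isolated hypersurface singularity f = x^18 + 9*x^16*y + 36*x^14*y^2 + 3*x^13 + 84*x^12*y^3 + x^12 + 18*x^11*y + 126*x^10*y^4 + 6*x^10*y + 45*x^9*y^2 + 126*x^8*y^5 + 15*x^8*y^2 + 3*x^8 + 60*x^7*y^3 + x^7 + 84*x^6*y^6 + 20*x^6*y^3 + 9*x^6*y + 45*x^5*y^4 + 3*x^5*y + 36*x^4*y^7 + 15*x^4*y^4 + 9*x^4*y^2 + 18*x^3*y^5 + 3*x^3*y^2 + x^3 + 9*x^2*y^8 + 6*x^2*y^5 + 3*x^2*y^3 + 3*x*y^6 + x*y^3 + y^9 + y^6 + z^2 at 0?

E_{7}

The Hessian of f at 0 has rank 1. Corank 2; j^3 = x^3 is a perfect cube, so E-series; the 4-jet and mu = 7 give E_7.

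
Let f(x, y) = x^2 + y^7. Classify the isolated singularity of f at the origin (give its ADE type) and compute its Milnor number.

Type A6, Milnor number mu = 6.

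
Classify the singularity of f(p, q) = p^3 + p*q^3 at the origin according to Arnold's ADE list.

E_{7}

The Hessian of f at 0 is [[0, 0], [0, 0]] with rank 0, so corank 2. A Groebner basis of the Jacobian ideal J(f) in C{p,q} is {p^3, p*q^2, 3*p^2 + q^3}; counting standard monomials gives mu = 7. Corank 2; j^3 = p^3 is a perfect cube, so E-series; the 4-jet and mu = 7 give E_7.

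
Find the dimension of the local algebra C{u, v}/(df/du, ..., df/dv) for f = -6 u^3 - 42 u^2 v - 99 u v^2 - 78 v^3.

4

The Hessian of f at 0 has rank 0. Corank 2; j^3 = -3*(u + 2*v)*(2*u^2 + 10*u*v + 13*v^2) splits into three distinct lines over C (the quadratic factor has nonzero discriminant), so D_4.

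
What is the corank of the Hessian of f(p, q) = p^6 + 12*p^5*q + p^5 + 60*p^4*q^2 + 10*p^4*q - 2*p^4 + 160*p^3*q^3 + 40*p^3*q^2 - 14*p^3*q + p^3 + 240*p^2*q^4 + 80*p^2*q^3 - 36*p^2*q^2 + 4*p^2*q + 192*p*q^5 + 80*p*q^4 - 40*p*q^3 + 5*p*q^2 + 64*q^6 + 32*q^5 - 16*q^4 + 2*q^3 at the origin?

Hessian at 0 has rank 0.

2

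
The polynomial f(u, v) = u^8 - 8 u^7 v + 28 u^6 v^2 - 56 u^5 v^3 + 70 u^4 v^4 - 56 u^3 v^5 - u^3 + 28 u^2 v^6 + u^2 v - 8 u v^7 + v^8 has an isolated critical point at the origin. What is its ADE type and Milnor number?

Type D_9, Milnor number mu = 9.

The Hessian of f at 0 is [[0, 0], [0, 0]] with rank 0, so corank 2. A Groebner basis of the Jacobian ideal J(f) in C{u,v} is {u*v/8 + v^7, u*v^2, u^2 - u*v}; counting standard monomials gives mu = 9. Corank 2; j^3 = -u^2*(u - v) has shape L^2 M (L != M), so D-series; mu = 9 gives D_9.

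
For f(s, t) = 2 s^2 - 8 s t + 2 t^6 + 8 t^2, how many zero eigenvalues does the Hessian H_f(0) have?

The Hessian at 0 is [[4, -8], [-8, 16]] of rank 1; hence corank 1.

1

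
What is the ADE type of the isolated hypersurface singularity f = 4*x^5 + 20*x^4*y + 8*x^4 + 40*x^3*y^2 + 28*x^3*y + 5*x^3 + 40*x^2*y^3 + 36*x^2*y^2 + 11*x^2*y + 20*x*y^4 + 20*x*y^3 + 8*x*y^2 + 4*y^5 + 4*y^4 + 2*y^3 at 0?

D_{4}

The Hessian of f at 0 is [[0, 0], [0, 0]] with rank 0, so corank 2. A Groebner basis of the Jacobian ideal J(f) in C{x,y} is {y^3, x^2 + 2*y^2, x*y - y^2}; counting standard monomials gives mu = 4. Corank 2; j^3 = (x + y)*(5*x^2 + 6*x*y + 2*y^2) splits into three distinct lines over C (the quadratic factor has nonzero discriminant), so D_4.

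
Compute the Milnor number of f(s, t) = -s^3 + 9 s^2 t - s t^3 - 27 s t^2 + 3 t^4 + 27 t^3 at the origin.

7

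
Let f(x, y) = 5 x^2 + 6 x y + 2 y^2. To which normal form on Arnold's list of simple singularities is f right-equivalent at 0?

The Hessian of f at 0 is [[10, 6], [6, 4]] with rank 2, so corank 0. A Groebner basis of the Jacobian ideal J(f) in C{x,y} is {x, y}; counting standard monomials gives mu = 1. Corank 0: nondegenerate Morse point, so A_1.

A_{1}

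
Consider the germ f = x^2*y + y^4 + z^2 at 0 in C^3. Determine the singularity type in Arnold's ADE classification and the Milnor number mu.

Type D_5, Milnor number mu = 5.

The Hessian of f at 0 is [[0, 0, 0], [0, 0, 0], [0, 0, 2]] with rank 1, so corank 2. A Groebner basis of the Jacobian ideal J(f) in C{x,y,z} is {x^3, x^2/4 + y^3, x*y, z}; counting standard monomials gives mu = 5. Corank 2; j^3 = x^2*y has shape L^2 M (L != M), so D-series; mu = 5 gives D_5.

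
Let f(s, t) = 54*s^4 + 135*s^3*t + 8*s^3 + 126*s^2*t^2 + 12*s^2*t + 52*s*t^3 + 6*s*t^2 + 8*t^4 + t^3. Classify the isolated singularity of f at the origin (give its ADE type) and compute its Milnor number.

Type E_{7}, Milnor number mu = 7.

The Hessian of f at 0 has rank 0. Corank 2; j^3 = (2*s + t)^3 is a perfect cube, so E-series; the 4-jet and mu = 7 give E_7.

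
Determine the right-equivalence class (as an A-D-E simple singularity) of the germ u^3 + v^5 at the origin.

E_{8}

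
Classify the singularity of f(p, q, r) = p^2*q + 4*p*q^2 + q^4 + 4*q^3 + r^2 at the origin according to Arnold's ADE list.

D5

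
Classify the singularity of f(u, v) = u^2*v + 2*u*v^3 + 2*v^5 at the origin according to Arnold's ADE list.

D_6

The Hessian of f at 0 is [[0, 0], [0, 0]] with rank 0, so corank 2. A Groebner basis of the Jacobian ideal J(f) in C{u,v} is {u^3, u^2*v, -u^2/4 + u*v^2, u*v + v^3}; counting standard monomials gives mu = 6. Corank 2; j^3 = u^2*v has shape L^2 M (L != M), so D-series; mu = 6 gives D_6.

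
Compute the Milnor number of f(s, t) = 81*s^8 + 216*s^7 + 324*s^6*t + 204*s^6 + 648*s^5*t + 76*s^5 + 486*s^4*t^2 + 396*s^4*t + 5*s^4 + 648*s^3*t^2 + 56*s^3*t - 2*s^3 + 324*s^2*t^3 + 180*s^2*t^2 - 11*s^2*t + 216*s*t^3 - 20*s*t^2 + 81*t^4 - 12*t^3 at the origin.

5

The Hessian of f at 0 is [[0, 0], [0, 0]] with rank 0, so corank 2. A Groebner basis of the Jacobian ideal J(f) in C{s,t} is {s*t^2 - s*t/8 - t^2/4, s*t/16 + t^3 + t^2/8, s^2 + 15*s*t/4 + 7*t^2/2}; counting standard monomials gives mu = 5. Corank 2; j^3 = -(s + 2*t)^2*(2*s + 3*t) has shape L^2 M (L != M), so D-series; mu = 5 gives D_5.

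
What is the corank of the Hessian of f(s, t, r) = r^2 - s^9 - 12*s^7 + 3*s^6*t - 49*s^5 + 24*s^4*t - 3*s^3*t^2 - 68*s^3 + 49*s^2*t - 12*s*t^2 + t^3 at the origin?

2

The Hessian at 0 is [[0, 0, 0], [0, 0, 0], [0, 0, 2]] of rank 1; hence corank 2.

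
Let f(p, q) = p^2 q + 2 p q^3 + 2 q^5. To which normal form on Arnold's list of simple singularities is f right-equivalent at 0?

The Hessian of f at 0 has rank 0. Corank 2; j^3 = p^2*q has shape L^2 M (L != M), so D-series; mu = 6 gives D_6.

D_{6}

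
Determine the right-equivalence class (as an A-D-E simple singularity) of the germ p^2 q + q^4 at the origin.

The Hessian of f at 0 is [[0, 0], [0, 0]] with rank 0, so corank 2. A Groebner basis of the Jacobian ideal J(f) in C{p,q} is {p^3, p^2/4 + q^3, p*q}; counting standard monomials gives mu = 5. Corank 2; j^3 = p^2*q has shape L^2 M (L != M), so D-series; mu = 5 gives D_5.

D_{5}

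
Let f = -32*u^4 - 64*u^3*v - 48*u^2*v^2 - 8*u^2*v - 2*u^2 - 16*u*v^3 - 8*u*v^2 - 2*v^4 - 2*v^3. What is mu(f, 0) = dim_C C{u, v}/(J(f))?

The Hessian of f at 0 is [[-4, 0], [0, 0]] with rank 1, so corank 1. A Groebner basis of the Jacobian ideal J(f) in C{u,v} is {v^2, u}; counting standard monomials gives mu = 2. Corank 1: A-series; mu = 2 gives A_2.

2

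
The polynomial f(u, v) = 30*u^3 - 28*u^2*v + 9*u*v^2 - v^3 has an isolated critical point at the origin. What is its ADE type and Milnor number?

Type D_4, Milnor number mu = 4.

The Hessian of f at 0 has rank 0. Corank 2; j^3 = (3*u - v)*(10*u^2 - 6*u*v + v^2) splits into three distinct lines over C (the quadratic factor has nonzero discriminant), so D_4.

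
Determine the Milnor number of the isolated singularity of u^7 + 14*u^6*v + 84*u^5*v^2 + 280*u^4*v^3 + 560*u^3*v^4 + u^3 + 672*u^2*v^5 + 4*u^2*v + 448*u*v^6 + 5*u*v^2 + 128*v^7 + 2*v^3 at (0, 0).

The Hessian of f at 0 is [[0, 0], [0, 0]] with rank 0, so corank 2. A Groebner basis of the Jacobian ideal J(f) in C{u,v} is {-u*v/7 + v^6 - v^2/7, u*v^2 + v^3, u^2 + 3*u*v + 2*v^2}; counting standard monomials gives mu = 8. Corank 2; j^3 = (u + v)^2*(u + 2*v) has shape L^2 M (L != M), so D-series; mu = 8 gives D_8.

8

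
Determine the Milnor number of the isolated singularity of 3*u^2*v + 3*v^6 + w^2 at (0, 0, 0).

The Hessian of f at 0 has rank 1. Corank 2; j^3 = 3*u^2*v has shape L^2 M (L != M), so D-series; mu = 7 gives D_7.

7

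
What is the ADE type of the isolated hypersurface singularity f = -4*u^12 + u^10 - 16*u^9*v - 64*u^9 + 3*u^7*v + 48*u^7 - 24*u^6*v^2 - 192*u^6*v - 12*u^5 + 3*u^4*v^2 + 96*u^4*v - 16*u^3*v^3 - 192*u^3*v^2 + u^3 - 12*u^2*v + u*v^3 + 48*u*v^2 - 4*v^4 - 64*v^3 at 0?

E_{7}

The Hessian of f at 0 is [[0, 0], [0, 0]] with rank 0, so corank 2. A Groebner basis of the Jacobian ideal J(f) in C{u,v} is {u^3 - 12*u^2*v - 384*u^2 + 3072*u*v - 6144*v^2, 12*u^2 + u*v^2 - 96*u*v + 192*v^2, 3*u^2 - 24*u*v + v^3 + 48*v^2}; counting standard monomials gives mu = 7. Corank 2; j^3 = (u - 4*v)^3 is a perfect cube, so E-series; the 4-jet and mu = 7 give E_7.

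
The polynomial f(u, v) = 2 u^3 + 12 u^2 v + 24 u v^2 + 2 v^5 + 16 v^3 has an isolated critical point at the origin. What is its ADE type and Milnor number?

Type E_8, Milnor number mu = 8.

The Hessian of f at 0 has rank 0. Corank 2; j^3 = 2*(u + 2*v)^3 is a perfect cube, so E-series; the 5-jet and mu = 8 give E_8.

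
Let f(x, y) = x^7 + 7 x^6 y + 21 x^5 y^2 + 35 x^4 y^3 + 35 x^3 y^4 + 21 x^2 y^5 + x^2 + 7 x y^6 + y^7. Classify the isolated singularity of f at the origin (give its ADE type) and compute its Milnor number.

The Hessian of f at 0 has rank 1. Corank 1: A-series; mu = 6 gives A_6.

Type A_6, Milnor number mu = 6.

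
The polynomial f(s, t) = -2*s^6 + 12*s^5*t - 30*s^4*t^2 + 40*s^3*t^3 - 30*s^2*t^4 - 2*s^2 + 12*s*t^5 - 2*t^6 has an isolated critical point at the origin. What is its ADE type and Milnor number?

The Hessian of f at 0 has rank 1. Corank 1: A-series; mu = 5 gives A_5.

Type A5, Milnor number mu = 5.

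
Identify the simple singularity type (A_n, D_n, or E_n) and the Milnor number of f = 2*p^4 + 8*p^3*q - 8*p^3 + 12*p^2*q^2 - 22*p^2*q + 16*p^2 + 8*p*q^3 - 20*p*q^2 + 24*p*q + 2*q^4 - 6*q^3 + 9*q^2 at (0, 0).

The Hessian of f at 0 has rank 1. Corank 1: A-series; mu = 3 gives A_3.

Type A_{3}, Milnor number mu = 3.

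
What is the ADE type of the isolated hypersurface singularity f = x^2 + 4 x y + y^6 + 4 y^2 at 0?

A_{5}

The Hessian of f at 0 has rank 1. Corank 1: A-series; mu = 5 gives A_5.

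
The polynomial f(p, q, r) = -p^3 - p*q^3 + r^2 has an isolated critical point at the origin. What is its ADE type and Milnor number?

Type E7, Milnor number mu = 7.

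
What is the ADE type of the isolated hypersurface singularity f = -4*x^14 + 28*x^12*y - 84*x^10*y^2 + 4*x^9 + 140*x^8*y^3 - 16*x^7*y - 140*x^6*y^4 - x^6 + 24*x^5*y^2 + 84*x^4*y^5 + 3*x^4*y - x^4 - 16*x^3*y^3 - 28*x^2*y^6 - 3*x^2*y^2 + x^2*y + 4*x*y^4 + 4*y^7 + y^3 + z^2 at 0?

The Hessian of f at 0 is [[0, 0, 0], [0, 0, 0], [0, 0, 2]] with rank 1, so corank 2. A Groebner basis of the Jacobian ideal J(f) in C{x,y,z} is {y^3, x^2 + 3*y^2, x*y, z}; counting standard monomials gives mu = 4. Corank 2; j^3 = y*(x^2 + y^2) splits into three distinct lines over C (the quadratic factor has nonzero discriminant), so D_4.

D_{4}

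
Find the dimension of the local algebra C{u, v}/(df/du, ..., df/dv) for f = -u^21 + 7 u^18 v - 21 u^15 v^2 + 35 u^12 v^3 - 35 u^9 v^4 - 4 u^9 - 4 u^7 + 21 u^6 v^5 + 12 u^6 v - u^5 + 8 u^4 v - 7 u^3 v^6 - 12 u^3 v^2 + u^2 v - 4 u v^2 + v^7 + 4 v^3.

8

The Hessian of f at 0 is [[0, 0], [0, 0]] with rank 0, so corank 2. A Groebner basis of the Jacobian ideal J(f) in C{u,v} is {-32*u^2/249 + u*v^3 + 1273*u*v/1992 - 761*v^2/996, -8*u^2/83 + 595*u*v/1328 + v^4 - 339*v^2/664, u^3 - 12*u*v^2 + 16*v^3, u^2*v - 4*u*v^2 + 4*v^3}; counting standard monomials gives mu = 8. Corank 2; j^3 = v*(u - 2*v)^2 has shape L^2 M (L != M), so D-series; mu = 8 gives D_8.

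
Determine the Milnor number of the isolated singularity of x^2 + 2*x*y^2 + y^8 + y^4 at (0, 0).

7

The Hessian of f at 0 is [[2, 0], [0, 0]] with rank 1, so corank 1. A Groebner basis of the Jacobian ideal J(f) in C{x,y} is {x^4, x^3*y, x + y^2}; counting standard monomials gives mu = 7. Corank 1: A-series; mu = 7 gives A_7.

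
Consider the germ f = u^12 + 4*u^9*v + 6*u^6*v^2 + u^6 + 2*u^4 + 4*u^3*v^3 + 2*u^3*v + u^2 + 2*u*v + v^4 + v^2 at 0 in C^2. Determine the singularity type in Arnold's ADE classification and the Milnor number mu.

Type A_3, Milnor number mu = 3.

The Hessian of f at 0 has rank 1. Corank 1: A-series; mu = 3 gives A_3.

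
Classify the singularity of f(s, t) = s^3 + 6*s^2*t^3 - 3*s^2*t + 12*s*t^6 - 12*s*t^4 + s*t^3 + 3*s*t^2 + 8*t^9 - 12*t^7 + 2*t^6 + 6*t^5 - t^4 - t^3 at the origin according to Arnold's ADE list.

The Hessian of f at 0 is [[0, 0], [0, 0]] with rank 0, so corank 2. A Groebner basis of the Jacobian ideal J(f) in C{s,t} is {s^3 - 3*s^2*t - 6*s^2 + 12*s*t - 6*t^2, 3*s^2 + s*t^2 - 6*s*t + 3*t^2, 3*s^2 - 6*s*t + t^3 + 3*t^2}; counting standard monomials gives mu = 7. Corank 2; j^3 = (s - t)^3 is a perfect cube, so E-series; the 4-jet and mu = 7 give E_7.

E7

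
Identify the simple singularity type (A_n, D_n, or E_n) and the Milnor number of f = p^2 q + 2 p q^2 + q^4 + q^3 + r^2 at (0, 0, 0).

Type D5, Milnor number mu = 5.

The Hessian of f at 0 is [[0, 0, 0], [0, 0, 0], [0, 0, 2]] with rank 1, so corank 2. A Groebner basis of the Jacobian ideal J(f) in C{p,q,r} is {p^3 - p^2/4 + q^2/4, p^2/4 + q^3 - q^2/4, p*q + q^2, r}; counting standard monomials gives mu = 5. Corank 2; j^3 = q*(p + q)^2 has shape L^2 M (L != M), so D-series; mu = 5 gives D_5.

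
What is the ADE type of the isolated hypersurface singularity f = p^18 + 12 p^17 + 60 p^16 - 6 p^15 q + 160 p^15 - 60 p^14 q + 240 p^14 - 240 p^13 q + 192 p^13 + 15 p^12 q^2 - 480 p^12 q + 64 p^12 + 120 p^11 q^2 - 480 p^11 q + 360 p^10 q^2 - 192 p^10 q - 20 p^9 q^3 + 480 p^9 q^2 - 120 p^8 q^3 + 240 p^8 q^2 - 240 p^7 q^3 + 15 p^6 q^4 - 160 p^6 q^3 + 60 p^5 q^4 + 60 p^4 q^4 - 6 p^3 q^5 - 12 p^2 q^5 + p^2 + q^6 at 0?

A5

The Hessian of f at 0 has rank 1. Corank 1: A-series; mu = 5 gives A_5.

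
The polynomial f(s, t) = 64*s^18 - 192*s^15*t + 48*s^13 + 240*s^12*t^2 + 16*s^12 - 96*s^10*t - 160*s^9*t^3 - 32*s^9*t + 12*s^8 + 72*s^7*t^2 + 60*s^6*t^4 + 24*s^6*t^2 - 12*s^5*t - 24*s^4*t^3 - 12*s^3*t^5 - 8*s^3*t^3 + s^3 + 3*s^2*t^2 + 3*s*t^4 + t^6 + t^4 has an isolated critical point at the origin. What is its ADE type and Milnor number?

Type E_{6}, Milnor number mu = 6.

The Hessian of f at 0 is [[0, 0], [0, 0]] with rank 0, so corank 2. A Groebner basis of the Jacobian ideal J(f) in C{s,t} is {s^3, s^2*t, s^2/2 + s*t^2, t^3}; counting standard monomials gives mu = 6. Corank 2; j^3 = s^3 is a perfect cube, so E-series; the 4-jet and mu = 6 give E_6.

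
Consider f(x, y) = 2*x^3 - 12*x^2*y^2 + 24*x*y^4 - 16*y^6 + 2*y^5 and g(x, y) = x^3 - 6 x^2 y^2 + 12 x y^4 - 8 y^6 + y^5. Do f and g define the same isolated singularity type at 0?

Yes.

The Hessian of f at 0 has rank 0. Corank 2; j^3 = 2*x^3 is a perfect cube, so E-series; the 5-jet and mu = 8 give E_8. The Hessian of g at 0 has rank 0. Corank 2; j^3 = x^3 is a perfect cube, so E-series; the 5-jet and mu = 8 give E_8. Both have type E_8, hence right-equivalent.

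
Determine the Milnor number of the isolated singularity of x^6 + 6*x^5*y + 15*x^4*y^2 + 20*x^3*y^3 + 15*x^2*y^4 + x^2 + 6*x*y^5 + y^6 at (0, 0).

5

The Hessian of f at 0 has rank 1. Corank 1: A-series; mu = 5 gives A_5.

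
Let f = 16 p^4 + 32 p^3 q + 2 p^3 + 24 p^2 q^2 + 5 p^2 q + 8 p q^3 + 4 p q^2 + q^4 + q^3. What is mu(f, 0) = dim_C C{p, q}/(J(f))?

5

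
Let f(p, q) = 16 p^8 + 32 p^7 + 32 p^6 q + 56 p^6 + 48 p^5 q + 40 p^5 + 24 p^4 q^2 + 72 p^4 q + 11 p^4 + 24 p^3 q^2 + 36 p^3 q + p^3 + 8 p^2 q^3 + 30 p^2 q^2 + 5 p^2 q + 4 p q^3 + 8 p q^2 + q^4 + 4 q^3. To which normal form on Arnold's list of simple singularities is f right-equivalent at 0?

D_{5}

The Hessian of f at 0 is [[0, 0], [0, 0]] with rank 0, so corank 2. A Groebner basis of the Jacobian ideal J(f) in C{p,q} is {p*q^2 - p*q/6 - q^2/3, p*q/12 + q^3 + q^2/6, p^2 + 13*p*q/3 + 14*q^2/3}; counting standard monomials gives mu = 5. Corank 2; j^3 = (p + q)*(p + 2*q)^2 has shape L^2 M (L != M), so D-series; mu = 5 gives D_5.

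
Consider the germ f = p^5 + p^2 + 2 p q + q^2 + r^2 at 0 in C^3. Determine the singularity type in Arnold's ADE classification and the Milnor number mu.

The Hessian of f at 0 has rank 2. Corank 1: A-series; mu = 4 gives A_4.

Type A4, Milnor number mu = 4.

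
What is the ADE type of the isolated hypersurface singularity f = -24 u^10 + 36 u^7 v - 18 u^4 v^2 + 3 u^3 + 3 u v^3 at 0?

The Hessian of f at 0 has rank 0. Corank 2; j^3 = 3*u^3 is a perfect cube, so E-series; the 4-jet and mu = 7 give E_7.

E_7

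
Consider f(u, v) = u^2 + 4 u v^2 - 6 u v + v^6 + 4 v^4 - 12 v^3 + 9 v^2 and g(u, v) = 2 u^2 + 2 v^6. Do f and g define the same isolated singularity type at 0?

Yes.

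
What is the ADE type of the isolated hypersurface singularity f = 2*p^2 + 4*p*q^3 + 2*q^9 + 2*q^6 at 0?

The Hessian of f at 0 is [[4, 0], [0, 0]] with rank 1, so corank 1. A Groebner basis of the Jacobian ideal J(f) in C{p,q} is {p^2*q^2, p^3, p + q^3}; counting standard monomials gives mu = 8. Corank 1: A-series; mu = 8 gives A_8.

A_{8}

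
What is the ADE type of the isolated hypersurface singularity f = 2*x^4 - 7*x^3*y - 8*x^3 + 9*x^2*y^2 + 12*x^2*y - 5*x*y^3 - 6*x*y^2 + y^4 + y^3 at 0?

E7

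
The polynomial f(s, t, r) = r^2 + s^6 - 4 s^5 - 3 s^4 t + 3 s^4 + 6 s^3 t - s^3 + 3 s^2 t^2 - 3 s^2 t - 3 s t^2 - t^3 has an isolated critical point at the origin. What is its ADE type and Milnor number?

Type E8, Milnor number mu = 8.

The Hessian of f at 0 is [[0, 0, 0], [0, 0, 0], [0, 0, 2]] with rank 1, so corank 2. A Groebner basis of the Jacobian ideal J(f) in C{s,t,r} is {-3*s^2/8 + s*t^3 + 3*s*t^2/4 - 3*s*t/4 + 3*t^3/4 - 3*t^2/8, s^2/2 - s*t^2 + s*t + t^4 - t^3 + t^2/2, s^3 - 3*s^2/4 - 3*s*t^2/2 - 3*s*t/2 - t^3/2 - 3*t^2/4, s^2*t + s^2/4 + 3*s*t^2/2 + s*t/2 + t^3/2 + t^2/4, r}; counting standard monomials gives mu = 8. Corank 2; j^3 = -(s + t)^3 is a perfect cube, so E-series; the 5-jet and mu = 8 give E_8.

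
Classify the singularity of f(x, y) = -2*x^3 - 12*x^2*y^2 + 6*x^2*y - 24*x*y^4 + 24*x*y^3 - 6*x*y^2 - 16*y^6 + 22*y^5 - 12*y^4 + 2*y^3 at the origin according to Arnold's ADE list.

E8

The Hessian of f at 0 is [[0, 0], [0, 0]] with rank 0, so corank 2. A Groebner basis of the Jacobian ideal J(f) in C{x,y} is {y^4, x^3 - 3*x^2*y - 3*x^2/4 + 3*x*y/2 + 2*y^3 - 3*y^2/4, x^2/4 + x*y^2 - x*y/2 - y^3 + y^2/4}; counting standard monomials gives mu = 8. Corank 2; j^3 = -2*(x - y)^3 is a perfect cube, so E-series; the 5-jet and mu = 8 give E_8.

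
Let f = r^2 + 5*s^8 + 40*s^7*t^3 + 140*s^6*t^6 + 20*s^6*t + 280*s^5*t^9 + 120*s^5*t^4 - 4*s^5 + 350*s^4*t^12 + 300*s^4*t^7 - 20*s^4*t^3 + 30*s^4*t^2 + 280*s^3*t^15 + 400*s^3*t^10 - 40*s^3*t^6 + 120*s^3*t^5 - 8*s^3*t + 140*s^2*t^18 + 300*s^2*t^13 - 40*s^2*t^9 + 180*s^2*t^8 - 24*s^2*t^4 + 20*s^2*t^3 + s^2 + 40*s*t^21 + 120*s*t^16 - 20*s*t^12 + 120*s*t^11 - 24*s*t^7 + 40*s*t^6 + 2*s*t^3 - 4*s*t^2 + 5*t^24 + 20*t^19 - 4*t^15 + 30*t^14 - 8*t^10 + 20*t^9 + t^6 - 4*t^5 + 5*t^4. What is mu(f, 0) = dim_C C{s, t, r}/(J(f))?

The Hessian of f at 0 has rank 2. Corank 1: A-series; mu = 3 gives A_3.

3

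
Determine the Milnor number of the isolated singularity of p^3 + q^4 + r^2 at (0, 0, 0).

6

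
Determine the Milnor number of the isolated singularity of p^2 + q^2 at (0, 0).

The Hessian of f at 0 has rank 2. Corank 0: nondegenerate Morse point, so A_1.

1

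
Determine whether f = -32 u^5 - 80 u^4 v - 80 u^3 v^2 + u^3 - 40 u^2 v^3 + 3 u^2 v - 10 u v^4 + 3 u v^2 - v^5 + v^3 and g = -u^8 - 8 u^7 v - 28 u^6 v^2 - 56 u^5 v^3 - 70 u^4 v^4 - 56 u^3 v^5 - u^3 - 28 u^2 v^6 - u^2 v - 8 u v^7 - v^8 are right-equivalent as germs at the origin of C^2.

No.

The Hessian of f at 0 has rank 0. Corank 2; j^3 = (u + v)^3 is a perfect cube, so E-series; the 5-jet and mu = 8 give E_8. The Hessian of g at 0 has rank 0. Corank 2; j^3 = -u^2*(u + v) has shape L^2 M (L != M), so D-series; mu = 9 gives D_9. f is E_8 but g is D_9, hence not right-equivalent.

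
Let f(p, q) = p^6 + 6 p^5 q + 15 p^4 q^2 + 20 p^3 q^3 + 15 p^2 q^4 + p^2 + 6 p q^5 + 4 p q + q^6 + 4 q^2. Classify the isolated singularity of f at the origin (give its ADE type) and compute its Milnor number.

Type A_{5}, Milnor number mu = 5.

The Hessian of f at 0 has rank 1. Corank 1: A-series; mu = 5 gives A_5.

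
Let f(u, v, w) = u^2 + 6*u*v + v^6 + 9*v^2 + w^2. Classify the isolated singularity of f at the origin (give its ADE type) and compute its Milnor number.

The Hessian of f at 0 has rank 2. Corank 1: A-series; mu = 5 gives A_5.

Type A_5, Milnor number mu = 5.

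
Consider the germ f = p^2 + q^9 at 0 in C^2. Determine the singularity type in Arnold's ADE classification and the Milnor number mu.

Type A_{8}, Milnor number mu = 8.

The Hessian of f at 0 has rank 1. Corank 1: A-series; mu = 8 gives A_8.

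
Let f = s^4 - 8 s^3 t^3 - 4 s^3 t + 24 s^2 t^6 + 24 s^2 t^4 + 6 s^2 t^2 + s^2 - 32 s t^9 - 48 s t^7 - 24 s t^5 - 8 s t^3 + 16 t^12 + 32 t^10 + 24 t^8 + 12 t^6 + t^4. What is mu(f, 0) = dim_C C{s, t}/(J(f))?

3

The Hessian of f at 0 has rank 1. Corank 1: A-series; mu = 3 gives A_3.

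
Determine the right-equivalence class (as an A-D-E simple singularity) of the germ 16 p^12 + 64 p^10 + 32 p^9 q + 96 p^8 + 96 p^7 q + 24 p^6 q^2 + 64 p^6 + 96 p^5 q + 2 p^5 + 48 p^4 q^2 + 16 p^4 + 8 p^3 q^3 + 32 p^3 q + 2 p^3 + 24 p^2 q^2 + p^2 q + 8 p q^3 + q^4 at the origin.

D_5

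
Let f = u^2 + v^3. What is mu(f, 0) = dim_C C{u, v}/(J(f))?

The Hessian of f at 0 has rank 1. Corank 1: A-series; mu = 2 gives A_2.

2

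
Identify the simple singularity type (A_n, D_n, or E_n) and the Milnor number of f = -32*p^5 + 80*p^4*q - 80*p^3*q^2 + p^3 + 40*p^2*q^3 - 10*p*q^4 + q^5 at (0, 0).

Type E_{8}, Milnor number mu = 8.

The Hessian of f at 0 is [[0, 0], [0, 0]] with rank 0, so corank 2. A Groebner basis of the Jacobian ideal J(f) in C{p,q} is {q^5, p*q^3 - q^4/8, p^2}; counting standard monomials gives mu = 8. Corank 2; j^3 = p^3 is a perfect cube, so E-series; the 5-jet and mu = 8 give E_8.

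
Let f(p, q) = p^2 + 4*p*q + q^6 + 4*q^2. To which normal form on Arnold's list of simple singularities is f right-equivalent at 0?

A5

The Hessian of f at 0 has rank 1. Corank 1: A-series; mu = 5 gives A_5.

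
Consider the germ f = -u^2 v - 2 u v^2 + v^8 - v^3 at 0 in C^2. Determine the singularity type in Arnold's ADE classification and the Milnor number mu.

Type D9, Milnor number mu = 9.

The Hessian of f at 0 is [[0, 0], [0, 0]] with rank 0, so corank 2. A Groebner basis of the Jacobian ideal J(f) in C{u,v} is {-u^2/8 + v^7 + v^2/8, u^3 + v^3, u*v + v^2}; counting standard monomials gives mu = 9. Corank 2; j^3 = -v*(u + v)^2 has shape L^2 M (L != M), so D-series; mu = 9 gives D_9.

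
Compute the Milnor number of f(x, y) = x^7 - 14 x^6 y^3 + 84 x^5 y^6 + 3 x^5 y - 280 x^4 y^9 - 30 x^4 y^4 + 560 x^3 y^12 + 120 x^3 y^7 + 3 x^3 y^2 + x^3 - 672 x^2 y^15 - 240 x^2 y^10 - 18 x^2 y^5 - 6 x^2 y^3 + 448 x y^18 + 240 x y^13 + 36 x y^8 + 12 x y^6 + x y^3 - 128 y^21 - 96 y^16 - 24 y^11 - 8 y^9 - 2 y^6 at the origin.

7

The Hessian of f at 0 is [[0, 0], [0, 0]] with rank 0, so corank 2. A Groebner basis of the Jacobian ideal J(f) in C{x,y} is {x^3, x*y^2, 3*x^2 + y^3}; counting standard monomials gives mu = 7. Corank 2; j^3 = x^3 is a perfect cube, so E-series; the 4-jet and mu = 7 give E_7.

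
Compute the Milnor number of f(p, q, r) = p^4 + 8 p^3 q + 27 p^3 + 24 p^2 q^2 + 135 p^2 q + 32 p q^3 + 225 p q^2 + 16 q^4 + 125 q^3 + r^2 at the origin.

The Hessian of f at 0 is [[0, 0, 0], [0, 0, 0], [0, 0, 2]] with rank 1, so corank 2. A Groebner basis of the Jacobian ideal J(f) in C{p,q,r} is {q^4, p*q^2 + 16*q^3/9, p^2 + 10*p*q/3 + 25*q^2/9, r}; counting standard monomials gives mu = 6. Corank 2; j^3 = (3*p + 5*q)^3 is a perfect cube, so E-series; the 4-jet and mu = 6 give E_6.

6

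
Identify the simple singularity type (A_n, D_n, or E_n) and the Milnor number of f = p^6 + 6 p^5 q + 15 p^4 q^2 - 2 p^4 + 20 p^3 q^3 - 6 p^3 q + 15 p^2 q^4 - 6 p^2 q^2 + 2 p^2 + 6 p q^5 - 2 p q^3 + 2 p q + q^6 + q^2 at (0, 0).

Type A1, Milnor number mu = 1.

The Hessian of f at 0 has rank 2. Corank 0: nondegenerate Morse point, so A_1.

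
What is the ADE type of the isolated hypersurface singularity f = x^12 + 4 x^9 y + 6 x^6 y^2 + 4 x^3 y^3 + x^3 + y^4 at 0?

E_{6}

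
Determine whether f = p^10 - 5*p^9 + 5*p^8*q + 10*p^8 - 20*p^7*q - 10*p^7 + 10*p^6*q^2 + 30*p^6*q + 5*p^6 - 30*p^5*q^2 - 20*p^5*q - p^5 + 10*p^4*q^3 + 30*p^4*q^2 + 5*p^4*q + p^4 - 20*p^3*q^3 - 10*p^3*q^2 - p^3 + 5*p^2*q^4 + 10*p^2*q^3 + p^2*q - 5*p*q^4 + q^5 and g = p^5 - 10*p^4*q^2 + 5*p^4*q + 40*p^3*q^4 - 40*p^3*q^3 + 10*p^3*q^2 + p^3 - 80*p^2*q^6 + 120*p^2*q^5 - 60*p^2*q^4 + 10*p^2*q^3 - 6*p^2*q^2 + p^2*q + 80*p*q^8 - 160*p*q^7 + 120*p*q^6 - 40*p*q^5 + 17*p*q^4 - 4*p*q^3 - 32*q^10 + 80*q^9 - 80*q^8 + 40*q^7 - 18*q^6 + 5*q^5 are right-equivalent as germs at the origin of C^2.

Yes.

The Hessian of f at 0 has rank 0. Corank 2; j^3 = -p^2*(p - q) has shape L^2 M (L != M), so D-series; mu = 6 gives D_6. The Hessian of g at 0 has rank 0. Corank 2; j^3 = p^2*(p + q) has shape L^2 M (L != M), so D-series; mu = 6 gives D_6. Both have type D_6, hence right-equivalent.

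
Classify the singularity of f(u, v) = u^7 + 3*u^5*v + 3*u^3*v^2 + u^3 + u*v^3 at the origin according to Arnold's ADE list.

E7

The Hessian of f at 0 has rank 0. Corank 2; j^3 = u^3 is a perfect cube, so E-series; the 4-jet and mu = 7 give E_7.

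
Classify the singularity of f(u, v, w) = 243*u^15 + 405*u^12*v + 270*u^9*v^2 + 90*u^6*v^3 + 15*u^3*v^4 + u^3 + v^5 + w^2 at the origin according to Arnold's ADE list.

The Hessian of f at 0 is [[0, 0, 0], [0, 0, 0], [0, 0, 2]] with rank 1, so corank 2. A Groebner basis of the Jacobian ideal J(f) in C{u,v,w} is {v^4, u^2, w}; counting standard monomials gives mu = 8. Corank 2; j^3 = u^3 is a perfect cube, so E-series; the 5-jet and mu = 8 give E_8.

E_8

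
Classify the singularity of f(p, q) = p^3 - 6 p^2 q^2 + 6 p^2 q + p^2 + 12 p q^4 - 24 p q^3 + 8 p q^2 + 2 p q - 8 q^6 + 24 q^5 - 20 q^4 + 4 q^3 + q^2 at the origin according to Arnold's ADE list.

A_2

The Hessian of f at 0 has rank 1. Corank 1: A-series; mu = 2 gives A_2.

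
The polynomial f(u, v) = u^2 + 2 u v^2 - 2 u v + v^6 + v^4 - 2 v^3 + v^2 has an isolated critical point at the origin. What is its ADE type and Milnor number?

Type A5, Milnor number mu = 5.

The Hessian of f at 0 has rank 1. Corank 1: A-series; mu = 5 gives A_5.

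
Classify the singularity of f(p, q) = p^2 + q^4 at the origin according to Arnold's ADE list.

The Hessian of f at 0 is [[2, 0], [0, 0]] with rank 1, so corank 1. A Groebner basis of the Jacobian ideal J(f) in C{p,q} is {q^3, p}; counting standard monomials gives mu = 3. Corank 1: A-series; mu = 3 gives A_3.

A_{3}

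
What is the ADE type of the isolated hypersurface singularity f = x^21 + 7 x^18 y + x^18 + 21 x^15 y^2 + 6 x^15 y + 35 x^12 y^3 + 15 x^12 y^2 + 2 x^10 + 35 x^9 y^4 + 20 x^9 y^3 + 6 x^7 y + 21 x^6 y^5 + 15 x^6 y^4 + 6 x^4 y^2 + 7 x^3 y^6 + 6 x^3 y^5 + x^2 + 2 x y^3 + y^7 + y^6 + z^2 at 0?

A_{6}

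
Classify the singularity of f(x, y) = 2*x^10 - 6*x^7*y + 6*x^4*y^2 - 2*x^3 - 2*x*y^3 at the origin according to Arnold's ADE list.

E_{7}

The Hessian of f at 0 has rank 0. Corank 2; j^3 = -2*x^3 is a perfect cube, so E-series; the 4-jet and mu = 7 give E_7.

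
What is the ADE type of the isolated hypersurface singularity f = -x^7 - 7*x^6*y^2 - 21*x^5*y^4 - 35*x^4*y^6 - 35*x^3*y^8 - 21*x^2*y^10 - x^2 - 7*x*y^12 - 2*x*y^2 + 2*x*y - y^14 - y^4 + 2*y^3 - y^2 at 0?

A_6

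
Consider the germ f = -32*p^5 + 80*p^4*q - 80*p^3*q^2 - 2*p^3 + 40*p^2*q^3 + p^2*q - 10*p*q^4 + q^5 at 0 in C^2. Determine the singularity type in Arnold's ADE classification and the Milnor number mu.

Type D_6, Milnor number mu = 6.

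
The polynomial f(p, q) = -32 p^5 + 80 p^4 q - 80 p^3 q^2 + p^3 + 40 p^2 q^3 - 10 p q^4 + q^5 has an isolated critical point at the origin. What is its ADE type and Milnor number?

Type E_8, Milnor number mu = 8.

The Hessian of f at 0 is [[0, 0], [0, 0]] with rank 0, so corank 2. A Groebner basis of the Jacobian ideal J(f) in C{p,q} is {q^5, p*q^3 - q^4/8, p^2}; counting standard monomials gives mu = 8. Corank 2; j^3 = p^3 is a perfect cube, so E-series; the 5-jet and mu = 8 give E_8.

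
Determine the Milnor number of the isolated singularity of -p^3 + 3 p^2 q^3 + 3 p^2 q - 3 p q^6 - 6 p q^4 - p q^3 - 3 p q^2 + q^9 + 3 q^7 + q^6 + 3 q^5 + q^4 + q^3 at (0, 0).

7

The Hessian of f at 0 is [[0, 0], [0, 0]] with rank 0, so corank 2. A Groebner basis of the Jacobian ideal J(f) in C{p,q} is {p^3 - 3*p^2*q - 6*p^2 + 12*p*q - 6*q^2, 3*p^2 + p*q^2 - 6*p*q + 3*q^2, 3*p^2 - 6*p*q + q^3 + 3*q^2}; counting standard monomials gives mu = 7. Corank 2; j^3 = -(p - q)^3 is a perfect cube, so E-series; the 4-jet and mu = 7 give E_7.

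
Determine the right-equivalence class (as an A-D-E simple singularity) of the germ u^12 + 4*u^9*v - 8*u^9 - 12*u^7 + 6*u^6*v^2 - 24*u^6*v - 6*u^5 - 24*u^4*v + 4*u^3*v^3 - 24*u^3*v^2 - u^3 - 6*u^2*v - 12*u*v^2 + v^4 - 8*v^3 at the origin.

E_{6}

The Hessian of f at 0 is [[0, 0], [0, 0]] with rank 0, so corank 2. A Groebner basis of the Jacobian ideal J(f) in C{u,v} is {v^3, u^2 + 4*u*v + 4*v^2}; counting standard monomials gives mu = 6. Corank 2; j^3 = -(u + 2*v)^3 is a perfect cube, so E-series; the 4-jet and mu = 6 give E_6.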